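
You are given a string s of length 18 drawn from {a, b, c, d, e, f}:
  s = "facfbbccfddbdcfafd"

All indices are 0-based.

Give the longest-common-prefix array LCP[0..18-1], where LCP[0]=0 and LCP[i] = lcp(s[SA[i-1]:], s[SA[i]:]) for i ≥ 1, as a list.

[0, 1, 0, 1, 1, 0, 1, 2, 2, 0, 1, 1, 1, 0, 2, 1, 1, 2]

rank→(start, suffix):
  0 → (1, 'acfbbccfddbdcfafd')
  1 → (15, 'afd')
  2 → (4, 'bbccfddbdcfafd')
  3 → (5, 'bccfddbdcfafd')
  4 → (11, 'bdcfafd')
  5 → (6, 'ccfddbdcfafd')
  6 → (13, 'cfafd')
  7 → (2, 'cfbbccfddbdcfafd')
  8 → (7, 'cfddbdcfafd')
  9 → (17, 'd')
  10 → (10, 'dbdcfafd')
  11 → (12, 'dcfafd')
  12 → (9, 'ddbdcfafd')
  13 → (0, 'facfbbccfddbdcfafd')
  14 → (14, 'fafd')
  15 → (3, 'fbbccfddbdcfafd')
  16 → (16, 'fd')
  17 → (8, 'fddbdcfafd')

SA = [1, 15, 4, 5, 11, 6, 13, 2, 7, 17, 10, 12, 9, 0, 14, 3, 16, 8]
[i] adj suffixes → lcp
  [1] 1/15 → 1 ('a')
  [2] 15/4 → 0 ('')
  [3] 4/5 → 1 ('b')
  [4] 5/11 → 1 ('b')
  [5] 11/6 → 0 ('')
  [6] 6/13 → 1 ('c')
  [7] 13/2 → 2 ('cf')
  [8] 2/7 → 2 ('cf')
  [9] 7/17 → 0 ('')
  [10] 17/10 → 1 ('d')
  [11] 10/12 → 1 ('d')
  [12] 12/9 → 1 ('d')
  [13] 9/0 → 0 ('')
  [14] 0/14 → 2 ('fa')
  [15] 14/3 → 1 ('f')
  [16] 3/16 → 1 ('f')
  [17] 16/8 → 2 ('fd')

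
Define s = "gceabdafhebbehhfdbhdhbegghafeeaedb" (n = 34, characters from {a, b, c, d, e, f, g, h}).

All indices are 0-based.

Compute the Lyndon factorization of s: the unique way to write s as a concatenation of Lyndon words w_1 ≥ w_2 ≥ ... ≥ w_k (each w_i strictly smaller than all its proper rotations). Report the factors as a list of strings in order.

["g", "ce", "abdafhebbehhfdbhdhbegghafeeaedb"]

emit factor 1: 'g' (i=0, period=1)
emit factor 2: 'ce' (i=1, period=2)
emit factor 3: 'abdafhebbehhfdbhdhbegghafeeaedb' (i=3, period=31)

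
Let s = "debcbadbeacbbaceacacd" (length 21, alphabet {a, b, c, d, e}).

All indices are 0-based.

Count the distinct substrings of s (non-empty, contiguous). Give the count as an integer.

rank→(start, suffix):
  0 → (16, 'acacd')
  1 → (9, 'acbbaceacacd')
  2 → (18, 'acd')
  3 → (13, 'aceacacd')
  4 → (5, 'adbeacbbaceacacd')
  5 → (12, 'baceacacd')
  6 → (4, 'badbeacbbaceacacd')
  7 → (11, 'bbaceacacd')
  8 → (2, 'bcbadbeacbbaceacacd')
  9 → (7, 'beacbbaceacacd')
  10 → (17, 'cacd')
  11 → (3, 'cbadbeacbbaceacacd')
  12 → (10, 'cbbaceacacd')
  13 → (19, 'cd')
  14 → (14, 'ceacacd')
  15 → (20, 'd')
  16 → (6, 'dbeacbbaceacacd')
  17 → (0, 'debcbadbeacbbaceacacd')
  18 → (15, 'eacacd')
  19 → (8, 'eacbbaceacacd')
  20 → (1, 'ebcbadbeacbbaceacacd')

SA = [16, 9, 18, 13, 5, 12, 4, 11, 2, 7, 17, 3, 10, 19, 14, 20, 6, 0, 15, 8, 1]
rank  pair      lcp
   1  s[16:],s[9:]  2  'ac'
   2  s[9:],s[18:]  2  'ac'
   3  s[18:],s[13:]  2  'ac'
   4  s[13:],s[5:]  1  'a'
   5  s[5:],s[12:]  0  ''
   6  s[12:],s[4:]  2  'ba'
   7  s[4:],s[11:]  1  'b'
   8  s[11:],s[2:]  1  'b'
   9  s[2:],s[7:]  1  'b'
  10  s[7:],s[17:]  0  ''
  11  s[17:],s[3:]  1  'c'
  12  s[3:],s[10:]  2  'cb'
  13  s[10:],s[19:]  1  'c'
  14  s[19:],s[14:]  1  'c'
  15  s[14:],s[20:]  0  ''
  16  s[20:],s[6:]  1  'd'
  17  s[6:],s[0:]  1  'd'
  18  s[0:],s[15:]  0  ''
  19  s[15:],s[8:]  3  'eac'
  20  s[8:],s[1:]  1  'e'

n(n+1)/2 = 21·22/2 = 231
Σ LCP = 0 + 2 + 2 + 2 + 1 + 0 + 2 + 1 + 1 + 1 + 0 + 1 + 2 + 1 + 1 + 0 + 1 + 1 + 0 + 3 + 1 = 23
distinct = 231 − 23 = 208

208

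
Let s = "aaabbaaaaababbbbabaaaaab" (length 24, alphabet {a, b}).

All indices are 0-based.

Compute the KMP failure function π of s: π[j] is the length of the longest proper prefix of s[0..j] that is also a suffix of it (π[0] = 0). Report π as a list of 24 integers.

[0, 1, 2, 0, 0, 1, 2, 3, 3, 3, 4, 1, 0, 0, 0, 0, 1, 0, 1, 2, 3, 3, 3, 4]

π[0] = 0
j=1 s[j]='a': π[1]=1 (border 'a')
j=2 s[j]='a': π[2]=2 (border 'aa')
j=3 s[j]='b': k: 2→1→0; π[3]=0 (border '')
j=4 s[j]='b': π[4]=0 (border '')
j=5 s[j]='a': π[5]=1 (border 'a')
j=6 s[j]='a': π[6]=2 (border 'aa')
j=7 s[j]='a': π[7]=3 (border 'aaa')
j=8 s[j]='a': k: 3→2; π[8]=3 (border 'aaa')
j=9 s[j]='a': k: 3→2; π[9]=3 (border 'aaa')
j=10 s[j]='b': π[10]=4 (border 'aaab')
j=11 s[j]='a': k: 4→0; π[11]=1 (border 'a')
j=12 s[j]='b': k: 1→0; π[12]=0 (border '')
j=13 s[j]='b': π[13]=0 (border '')
j=14 s[j]='b': π[14]=0 (border '')
j=15 s[j]='b': π[15]=0 (border '')
j=16 s[j]='a': π[16]=1 (border 'a')
j=17 s[j]='b': k: 1→0; π[17]=0 (border '')
j=18 s[j]='a': π[18]=1 (border 'a')
j=19 s[j]='a': π[19]=2 (border 'aa')
j=20 s[j]='a': π[20]=3 (border 'aaa')
j=21 s[j]='a': k: 3→2; π[21]=3 (border 'aaa')
j=22 s[j]='a': k: 3→2; π[22]=3 (border 'aaa')
j=23 s[j]='b': π[23]=4 (border 'aaab')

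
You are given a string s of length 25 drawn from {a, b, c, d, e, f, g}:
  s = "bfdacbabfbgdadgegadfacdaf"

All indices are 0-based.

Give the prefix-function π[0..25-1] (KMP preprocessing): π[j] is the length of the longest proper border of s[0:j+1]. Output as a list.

π[0] = 0
j=1 s[j]='f': π[1]=0 (border '')
j=2 s[j]='d': π[2]=0 (border '')
j=3 s[j]='a': π[3]=0 (border '')
j=4 s[j]='c': π[4]=0 (border '')
j=5 s[j]='b': π[5]=1 (border 'b')
j=6 s[j]='a': k: 1→0; π[6]=0 (border '')
j=7 s[j]='b': π[7]=1 (border 'b')
j=8 s[j]='f': π[8]=2 (border 'bf')
j=9 s[j]='b': k: 2→0; π[9]=1 (border 'b')
j=10 s[j]='g': k: 1→0; π[10]=0 (border '')
j=11 s[j]='d': π[11]=0 (border '')
j=12 s[j]='a': π[12]=0 (border '')
j=13 s[j]='d': π[13]=0 (border '')
j=14 s[j]='g': π[14]=0 (border '')
j=15 s[j]='e': π[15]=0 (border '')
j=16 s[j]='g': π[16]=0 (border '')
j=17 s[j]='a': π[17]=0 (border '')
j=18 s[j]='d': π[18]=0 (border '')
j=19 s[j]='f': π[19]=0 (border '')
j=20 s[j]='a': π[20]=0 (border '')
j=21 s[j]='c': π[21]=0 (border '')
j=22 s[j]='d': π[22]=0 (border '')
j=23 s[j]='a': π[23]=0 (border '')
j=24 s[j]='f': π[24]=0 (border '')

[0, 0, 0, 0, 0, 1, 0, 1, 2, 1, 0, 0, 0, 0, 0, 0, 0, 0, 0, 0, 0, 0, 0, 0, 0]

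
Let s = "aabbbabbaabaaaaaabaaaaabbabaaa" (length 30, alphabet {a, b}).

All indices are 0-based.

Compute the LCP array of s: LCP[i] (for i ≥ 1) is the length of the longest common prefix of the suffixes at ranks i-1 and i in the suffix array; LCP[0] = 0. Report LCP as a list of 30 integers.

rank | idx | suffix
   0 |  29 | a
   1 |  28 | aa
   2 |  27 | aaa
   3 |  11 | aaaaaabaaaaabbabaaa
   4 |  12 | aaaaabaaaaabbabaaa
   5 |  18 | aaaaabbabaaa
   6 |  13 | aaaabaaaaabbabaaa
   7 |  19 | aaaabbabaaa
   8 |  14 | aaabaaaaabbabaaa
   9 |  20 | aaabbabaaa
  10 |   8 | aabaaaaaabaaaaabbabaaa
  11 |  15 | aabaaaaabbabaaa
  12 |  21 | aabbabaaa
  13 |   0 | aabbbabbaabaaaaaabaaaaabbabaaa
  14 |  25 | abaaa
  15 |   9 | abaaaaaabaaaaabbabaaa
  16 |  16 | abaaaaabbabaaa
  17 |   5 | abbaabaaaaaabaaaaabbabaaa
  18 |  22 | abbabaaa
  19 |   1 | abbbabbaabaaaaaabaaaaabbabaaa
  20 |  26 | baaa
  21 |  10 | baaaaaabaaaaabbabaaa
  22 |  17 | baaaaabbabaaa
  23 |   7 | baabaaaaaabaaaaabbabaaa
  24 |  24 | babaaa
  25 |   4 | babbaabaaaaaabaaaaabbabaaa
  26 |   6 | bbaabaaaaaabaaaaabbabaaa
  27 |  23 | bbabaaa
  28 |   3 | bbabbaabaaaaaabaaaaabbabaaa
  29 |   2 | bbbabbaabaaaaaabaaaaabbabaaa

SA = [29, 28, 27, 11, 12, 18, 13, 19, 14, 20, 8, 15, 21, 0, 25, 9, 16, 5, 22, 1, 26, 10, 17, 7, 24, 4, 6, 23, 3, 2]
i: (SA[i-1],SA[i]) lcp shared
  1: (29,28) 1 'a'
  2: (28,27) 2 'aa'
  3: (27,11) 3 'aaa'
  4: (11,12) 5 'aaaaa'
  5: (12,18) 6 'aaaaab'
  6: (18,13) 4 'aaaa'
  7: (13,19) 5 'aaaab'
  8: (19,14) 3 'aaa'
  9: (14,20) 4 'aaab'
  10: (20,8) 2 'aa'
  11: (8,15) 8 'aabaaaaa'
  12: (15,21) 3 'aab'
  13: (21,0) 4 'aabb'
  14: (0,25) 1 'a'
  15: (25,9) 5 'abaaa'
  16: (9,16) 7 'abaaaaa'
  17: (16,5) 2 'ab'
  18: (5,22) 4 'abba'
  19: (22,1) 3 'abb'
  20: (1,26) 0 ''
  21: (26,10) 4 'baaa'
  22: (10,17) 6 'baaaaa'
  23: (17,7) 3 'baa'
  24: (7,24) 2 'ba'
  25: (24,4) 3 'bab'
  26: (4,6) 1 'b'
  27: (6,23) 3 'bba'
  28: (23,3) 4 'bbab'
  29: (3,2) 2 'bb'

[0, 1, 2, 3, 5, 6, 4, 5, 3, 4, 2, 8, 3, 4, 1, 5, 7, 2, 4, 3, 0, 4, 6, 3, 2, 3, 1, 3, 4, 2]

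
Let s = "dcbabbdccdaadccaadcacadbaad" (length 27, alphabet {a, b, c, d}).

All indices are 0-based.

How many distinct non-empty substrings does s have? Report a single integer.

sorted suffixes:
  #0 SA[0]=24  'aad'
  #1 SA[1]=15  'aadcacadbaad'
  #2 SA[2]=10  'aadccaadcacadbaad'
  #3 SA[3]=3  'abbdccdaadccaadcacadbaad'
  #4 SA[4]=19  'acadbaad'
  #5 SA[5]=25  'ad'
  #6 SA[6]=21  'adbaad'
  #7 SA[7]=16  'adcacadbaad'
  #8 SA[8]=11  'adccaadcacadbaad'
  #9 SA[9]=23  'baad'
  #10 SA[10]=2  'babbdccdaadccaadcacadbaad'
  #11 SA[11]=4  'bbdccdaadccaadcacadbaad'
  #12 SA[12]=5  'bdccdaadccaadcacadbaad'
  #13 SA[13]=14  'caadcacadbaad'
  #14 SA[14]=18  'cacadbaad'
  #15 SA[15]=20  'cadbaad'
  #16 SA[16]=1  'cbabbdccdaadccaadcacadbaad'
  #17 SA[17]=13  'ccaadcacadbaad'
  #18 SA[18]=7  'ccdaadccaadcacadbaad'
  #19 SA[19]=8  'cdaadccaadcacadbaad'
  #20 SA[20]=26  'd'
  #21 SA[21]=9  'daadccaadcacadbaad'
  #22 SA[22]=22  'dbaad'
  #23 SA[23]=17  'dcacadbaad'
  #24 SA[24]=0  'dcbabbdccdaadccaadcacadbaad'
  #25 SA[25]=12  'dccaadcacadbaad'
  #26 SA[26]=6  'dccdaadccaadcacadbaad'

SA = [24, 15, 10, 3, 19, 25, 21, 16, 11, 23, 2, 4, 5, 14, 18, 20, 1, 13, 7, 8, 26, 9, 22, 17, 0, 12, 6]
rank  pair      lcp
   1  s[24:],s[15:]  3  'aad'
   2  s[15:],s[10:]  4  'aadc'
   3  s[10:],s[3:]  1  'a'
   4  s[3:],s[19:]  1  'a'
   5  s[19:],s[25:]  1  'a'
   6  s[25:],s[21:]  2  'ad'
   7  s[21:],s[16:]  2  'ad'
   8  s[16:],s[11:]  3  'adc'
   9  s[11:],s[23:]  0  ''
  10  s[23:],s[2:]  2  'ba'
  11  s[2:],s[4:]  1  'b'
  12  s[4:],s[5:]  1  'b'
  13  s[5:],s[14:]  0  ''
  14  s[14:],s[18:]  2  'ca'
  15  s[18:],s[20:]  2  'ca'
  16  s[20:],s[1:]  1  'c'
  17  s[1:],s[13:]  1  'c'
  18  s[13:],s[7:]  2  'cc'
  19  s[7:],s[8:]  1  'c'
  20  s[8:],s[26:]  0  ''
  21  s[26:],s[9:]  1  'd'
  22  s[9:],s[22:]  1  'd'
  23  s[22:],s[17:]  1  'd'
  24  s[17:],s[0:]  2  'dc'
  25  s[0:],s[12:]  2  'dc'
  26  s[12:],s[6:]  3  'dcc'

n(n+1)/2 = 27·28/2 = 378
Σ LCP = 0 + 3 + 4 + 1 + 1 + 1 + 2 + 2 + 3 + 0 + 2 + 1 + 1 + 0 + 2 + 2 + 1 + 1 + 2 + 1 + 0 + 1 + 1 + 1 + 2 + 2 + 3 = 40
distinct = 378 − 40 = 338

338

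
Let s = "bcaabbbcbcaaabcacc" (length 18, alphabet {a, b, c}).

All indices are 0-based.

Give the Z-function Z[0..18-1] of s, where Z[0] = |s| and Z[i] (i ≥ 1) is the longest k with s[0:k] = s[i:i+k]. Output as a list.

[18, 0, 0, 0, 1, 1, 2, 0, 4, 0, 0, 0, 0, 3, 0, 0, 0, 0]

Z[0]=18
i=1: outside box; Z[1]=0
i=2: outside box; Z[2]=0
i=3: outside box; Z[3]=0
i=4: outside box; Z[4]=1 scan→box=[4,5)
i=5: outside box; Z[5]=1 scan→box=[5,6)
i=6: outside box; Z[6]=2 scan→box=[6,8)
i=7: min(r-i=1, Z[1]=0)=0; Z[7]=0
i=8: outside box; Z[8]=4 scan→box=[8,12)
i=9: min(r-i=3, Z[1]=0)=0; Z[9]=0
i=10: min(r-i=2, Z[2]=0)=0; Z[10]=0
i=11: min(r-i=1, Z[3]=0)=0; Z[11]=0
i=12: outside box; Z[12]=0
i=13: outside box; Z[13]=3 scan→box=[13,16)
i=14: min(r-i=2, Z[1]=0)=0; Z[14]=0
i=15: min(r-i=1, Z[2]=0)=0; Z[15]=0
i=16: outside box; Z[16]=0
i=17: outside box; Z[17]=0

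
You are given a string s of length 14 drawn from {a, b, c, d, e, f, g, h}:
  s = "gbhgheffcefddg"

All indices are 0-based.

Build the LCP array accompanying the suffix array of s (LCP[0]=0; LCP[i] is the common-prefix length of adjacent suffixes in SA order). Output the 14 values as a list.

[0, 0, 0, 1, 0, 2, 0, 1, 1, 0, 1, 1, 0, 1]

rank→(start, suffix):
  0 → (1, 'bhgheffcefddg')
  1 → (8, 'cefddg')
  2 → (11, 'ddg')
  3 → (12, 'dg')
  4 → (9, 'efddg')
  5 → (5, 'effcefddg')
  6 → (7, 'fcefddg')
  7 → (10, 'fddg')
  8 → (6, 'ffcefddg')
  9 → (13, 'g')
  10 → (0, 'gbhgheffcefddg')
  11 → (3, 'gheffcefddg')
  12 → (4, 'heffcefddg')
  13 → (2, 'hgheffcefddg')

SA = [1, 8, 11, 12, 9, 5, 7, 10, 6, 13, 0, 3, 4, 2]
rank  pair      lcp
   1  s[1:],s[8:]  0  ''
   2  s[8:],s[11:]  0  ''
   3  s[11:],s[12:]  1  'd'
   4  s[12:],s[9:]  0  ''
   5  s[9:],s[5:]  2  'ef'
   6  s[5:],s[7:]  0  ''
   7  s[7:],s[10:]  1  'f'
   8  s[10:],s[6:]  1  'f'
   9  s[6:],s[13:]  0  ''
  10  s[13:],s[0:]  1  'g'
  11  s[0:],s[3:]  1  'g'
  12  s[3:],s[4:]  0  ''
  13  s[4:],s[2:]  1  'h'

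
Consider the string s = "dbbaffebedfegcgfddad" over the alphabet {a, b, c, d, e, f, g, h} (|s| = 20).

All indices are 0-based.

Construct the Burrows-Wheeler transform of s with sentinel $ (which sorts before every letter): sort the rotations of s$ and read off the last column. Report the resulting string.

ddbbdegad$fefbfgfdaec

rank  rotation               last
    0  $dbbaffebedfegcgfddad  d
    1  ad$dbbaffebedfegcgfdd  d
    2  affebedfegcgfddad$dbb  b
    3  baffebedfegcgfddad$db  b
    4  bbaffebedfegcgfddad$d  d
    5  bedfegcgfddad$dbbaffe  e
    6  cgfddad$dbbaffebedfeg  g
    7  d$dbbaffebedfegcgfdda  a
    8  dad$dbbaffebedfegcgfd  d
    9  dbbaffebedfegcgfddad$  $
   10  ddad$dbbaffebedfegcgf  f
   11  dfegcgfddad$dbbaffebe  e
   12  ebedfegcgfddad$dbbaff  f
   13  edfegcgfddad$dbbaffeb  b
   14  egcgfddad$dbbaffebedf  f
   15  fddad$dbbaffebedfegcg  g
   16  febedfegcgfddad$dbbaf  f
   17  fegcgfddad$dbbaffebed  d
   18  ffebedfegcgfddad$dbba  a
   19  gcgfddad$dbbaffebedfe  e
   20  gfddad$dbbaffebedfegc  c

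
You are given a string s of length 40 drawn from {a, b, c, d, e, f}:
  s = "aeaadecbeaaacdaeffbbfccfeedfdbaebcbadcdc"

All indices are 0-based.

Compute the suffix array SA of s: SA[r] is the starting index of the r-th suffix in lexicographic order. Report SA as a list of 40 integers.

rank→(start, suffix):
  0 → (9, 'aaacdaeffbbfccfeedfdbaebcbadcdc')
  1 → (10, 'aacdaeffbbfccfeedfdbaebcbadcdc')
  2 → (2, 'aadecbeaaacdaeffbbfccfeedfdbaebcbadcdc')
  3 → (11, 'acdaeffbbfccfeedfdbaebcbadcdc')
  4 → (35, 'adcdc')
  5 → (3, 'adecbeaaacdaeffbbfccfeedfdbaebcbadcdc')
  6 → (0, 'aeaadecbeaaacdaeffbbfccfeedfdbaebcbadcdc')
  7 → (30, 'aebcbadcdc')
  8 → (14, 'aeffbbfccfeedfdbaebcbadcdc')
  9 → (34, 'badcdc')
  10 → (29, 'baebcbadcdc')
  11 → (18, 'bbfccfeedfdbaebcbadcdc')
  12 → (32, 'bcbadcdc')
  13 → (7, 'beaaacdaeffbbfccfeedfdbaebcbadcdc')
  14 → (19, 'bfccfeedfdbaebcbadcdc')
  15 → (39, 'c')
  16 → (33, 'cbadcdc')
  17 → (6, 'cbeaaacdaeffbbfccfeedfdbaebcbadcdc')
  18 → (21, 'ccfeedfdbaebcbadcdc')
  19 → (12, 'cdaeffbbfccfeedfdbaebcbadcdc')
  20 → (37, 'cdc')
  21 → (22, 'cfeedfdbaebcbadcdc')
  22 → (13, 'daeffbbfccfeedfdbaebcbadcdc')
  23 → (28, 'dbaebcbadcdc')
  24 → (38, 'dc')
  25 → (36, 'dcdc')
  26 → (4, 'decbeaaacdaeffbbfccfeedfdbaebcbadcdc')
  27 → (26, 'dfdbaebcbadcdc')
  28 → (8, 'eaaacdaeffbbfccfeedfdbaebcbadcdc')
  29 → (1, 'eaadecbeaaacdaeffbbfccfeedfdbaebcbadcdc')
  30 → (31, 'ebcbadcdc')
  31 → (5, 'ecbeaaacdaeffbbfccfeedfdbaebcbadcdc')
  32 → (25, 'edfdbaebcbadcdc')
  33 → (24, 'eedfdbaebcbadcdc')
  34 → (15, 'effbbfccfeedfdbaebcbadcdc')
  35 → (17, 'fbbfccfeedfdbaebcbadcdc')
  36 → (20, 'fccfeedfdbaebcbadcdc')
  37 → (27, 'fdbaebcbadcdc')
  38 → (23, 'feedfdbaebcbadcdc')
  39 → (16, 'ffbbfccfeedfdbaebcbadcdc')

[9, 10, 2, 11, 35, 3, 0, 30, 14, 34, 29, 18, 32, 7, 19, 39, 33, 6, 21, 12, 37, 22, 13, 28, 38, 36, 4, 26, 8, 1, 31, 5, 25, 24, 15, 17, 20, 27, 23, 16]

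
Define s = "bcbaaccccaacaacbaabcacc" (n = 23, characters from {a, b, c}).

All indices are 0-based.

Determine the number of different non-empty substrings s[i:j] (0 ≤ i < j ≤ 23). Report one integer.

233

rank→(start, suffix):
  0 → (16, 'aabcacc')
  1 → (9, 'aacaacbaabcacc')
  2 → (12, 'aacbaabcacc')
  3 → (3, 'aaccccaacaacbaabcacc')
  4 → (17, 'abcacc')
  5 → (10, 'acaacbaabcacc')
  6 → (13, 'acbaabcacc')
  7 → (20, 'acc')
  8 → (4, 'accccaacaacbaabcacc')
  9 → (15, 'baabcacc')
  10 → (2, 'baaccccaacaacbaabcacc')
  11 → (18, 'bcacc')
  12 → (0, 'bcbaaccccaacaacbaabcacc')
  13 → (22, 'c')
  14 → (8, 'caacaacbaabcacc')
  15 → (11, 'caacbaabcacc')
  16 → (19, 'cacc')
  17 → (14, 'cbaabcacc')
  18 → (1, 'cbaaccccaacaacbaabcacc')
  19 → (21, 'cc')
  20 → (7, 'ccaacaacbaabcacc')
  21 → (6, 'cccaacaacbaabcacc')
  22 → (5, 'ccccaacaacbaabcacc')

SA = [16, 9, 12, 3, 17, 10, 13, 20, 4, 15, 2, 18, 0, 22, 8, 11, 19, 14, 1, 21, 7, 6, 5]
rank  pair      lcp
   1  s[16:],s[9:]  2  'aa'
   2  s[9:],s[12:]  3  'aac'
   3  s[12:],s[3:]  3  'aac'
   4  s[3:],s[17:]  1  'a'
   5  s[17:],s[10:]  1  'a'
   6  s[10:],s[13:]  2  'ac'
   7  s[13:],s[20:]  2  'ac'
   8  s[20:],s[4:]  3  'acc'
   9  s[4:],s[15:]  0  ''
  10  s[15:],s[2:]  3  'baa'
  11  s[2:],s[18:]  1  'b'
  12  s[18:],s[0:]  2  'bc'
  13  s[0:],s[22:]  0  ''
  14  s[22:],s[8:]  1  'c'
  15  s[8:],s[11:]  4  'caac'
  16  s[11:],s[19:]  2  'ca'
  17  s[19:],s[14:]  1  'c'
  18  s[14:],s[1:]  4  'cbaa'
  19  s[1:],s[21:]  1  'c'
  20  s[21:],s[7:]  2  'cc'
  21  s[7:],s[6:]  2  'cc'
  22  s[6:],s[5:]  3  'ccc'

n(n+1)/2 = 23·24/2 = 276
Σ LCP = 0 + 2 + 3 + 3 + 1 + 1 + 2 + 2 + 3 + 0 + 3 + 1 + 2 + 0 + 1 + 4 + 2 + 1 + 4 + 1 + 2 + 2 + 3 = 43
distinct = 276 − 43 = 233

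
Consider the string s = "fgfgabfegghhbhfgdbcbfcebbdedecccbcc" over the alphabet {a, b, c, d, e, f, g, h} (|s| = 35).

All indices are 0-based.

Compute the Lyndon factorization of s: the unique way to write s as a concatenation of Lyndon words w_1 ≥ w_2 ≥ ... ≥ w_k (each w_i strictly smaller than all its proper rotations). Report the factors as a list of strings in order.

["fg", "fg", "abfegghhbhfgdbcbfcebbdedecccbcc"]

emit factor 1: 'fg' (i=0, period=2)
emit factor 2: 'fg' (i=2, period=2)
emit factor 3: 'abfegghhbhfgdbcbfcebbdedecccbcc' (i=4, period=31)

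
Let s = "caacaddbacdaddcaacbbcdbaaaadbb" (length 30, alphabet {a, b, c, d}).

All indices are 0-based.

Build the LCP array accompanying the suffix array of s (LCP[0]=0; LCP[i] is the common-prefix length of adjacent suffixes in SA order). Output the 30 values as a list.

rank→(start, suffix):
  0 → (23, 'aaaadbb')
  1 → (24, 'aaadbb')
  2 → (1, 'aacaddbacdaddcaacbbcdbaaaadbb')
  3 → (15, 'aacbbcdbaaaadbb')
  4 → (25, 'aadbb')
  5 → (2, 'acaddbacdaddcaacbbcdbaaaadbb')
  6 → (16, 'acbbcdbaaaadbb')
  7 → (8, 'acdaddcaacbbcdbaaaadbb')
  8 → (26, 'adbb')
  9 → (4, 'addbacdaddcaacbbcdbaaaadbb')
  10 → (11, 'addcaacbbcdbaaaadbb')
  11 → (29, 'b')
  12 → (22, 'baaaadbb')
  13 → (7, 'bacdaddcaacbbcdbaaaadbb')
  14 → (28, 'bb')
  15 → (18, 'bbcdbaaaadbb')
  16 → (19, 'bcdbaaaadbb')
  17 → (0, 'caacaddbacdaddcaacbbcdbaaaadbb')
  18 → (14, 'caacbbcdbaaaadbb')
  19 → (3, 'caddbacdaddcaacbbcdbaaaadbb')
  20 → (17, 'cbbcdbaaaadbb')
  21 → (9, 'cdaddcaacbbcdbaaaadbb')
  22 → (20, 'cdbaaaadbb')
  23 → (10, 'daddcaacbbcdbaaaadbb')
  24 → (21, 'dbaaaadbb')
  25 → (6, 'dbacdaddcaacbbcdbaaaadbb')
  26 → (27, 'dbb')
  27 → (13, 'dcaacbbcdbaaaadbb')
  28 → (5, 'ddbacdaddcaacbbcdbaaaadbb')
  29 → (12, 'ddcaacbbcdbaaaadbb')

SA = [23, 24, 1, 15, 25, 2, 16, 8, 26, 4, 11, 29, 22, 7, 28, 18, 19, 0, 14, 3, 17, 9, 20, 10, 21, 6, 27, 13, 5, 12]
i: (SA[i-1],SA[i]) lcp shared
  1: (23,24) 3 'aaa'
  2: (24,1) 2 'aa'
  3: (1,15) 3 'aac'
  4: (15,25) 2 'aa'
  5: (25,2) 1 'a'
  6: (2,16) 2 'ac'
  7: (16,8) 2 'ac'
  8: (8,26) 1 'a'
  9: (26,4) 2 'ad'
  10: (4,11) 3 'add'
  11: (11,29) 0 ''
  12: (29,22) 1 'b'
  13: (22,7) 2 'ba'
  14: (7,28) 1 'b'
  15: (28,18) 2 'bb'
  16: (18,19) 1 'b'
  17: (19,0) 0 ''
  18: (0,14) 4 'caac'
  19: (14,3) 2 'ca'
  20: (3,17) 1 'c'
  21: (17,9) 1 'c'
  22: (9,20) 2 'cd'
  23: (20,10) 0 ''
  24: (10,21) 1 'd'
  25: (21,6) 3 'dba'
  26: (6,27) 2 'db'
  27: (27,13) 1 'd'
  28: (13,5) 1 'd'
  29: (5,12) 2 'dd'

[0, 3, 2, 3, 2, 1, 2, 2, 1, 2, 3, 0, 1, 2, 1, 2, 1, 0, 4, 2, 1, 1, 2, 0, 1, 3, 2, 1, 1, 2]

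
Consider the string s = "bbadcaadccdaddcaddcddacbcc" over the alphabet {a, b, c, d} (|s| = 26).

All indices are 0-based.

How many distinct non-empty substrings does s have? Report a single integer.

312

sorted suffixes:
  #0 SA[0]=5  'aadccdaddcaddcddacbcc'
  #1 SA[1]=21  'acbcc'
  #2 SA[2]=2  'adcaadccdaddcaddcddacbcc'
  #3 SA[3]=6  'adccdaddcaddcddacbcc'
  #4 SA[4]=11  'addcaddcddacbcc'
  #5 SA[5]=15  'addcddacbcc'
  #6 SA[6]=1  'badcaadccdaddcaddcddacbcc'
  #7 SA[7]=0  'bbadcaadccdaddcaddcddacbcc'
  #8 SA[8]=23  'bcc'
  #9 SA[9]=25  'c'
  #10 SA[10]=4  'caadccdaddcaddcddacbcc'
  #11 SA[11]=14  'caddcddacbcc'
  #12 SA[12]=22  'cbcc'
  #13 SA[13]=24  'cc'
  #14 SA[14]=8  'ccdaddcaddcddacbcc'
  #15 SA[15]=9  'cdaddcaddcddacbcc'
  #16 SA[16]=18  'cddacbcc'
  #17 SA[17]=20  'dacbcc'
  #18 SA[18]=10  'daddcaddcddacbcc'
  #19 SA[19]=3  'dcaadccdaddcaddcddacbcc'
  #20 SA[20]=13  'dcaddcddacbcc'
  #21 SA[21]=7  'dccdaddcaddcddacbcc'
  #22 SA[22]=17  'dcddacbcc'
  #23 SA[23]=19  'ddacbcc'
  #24 SA[24]=12  'ddcaddcddacbcc'
  #25 SA[25]=16  'ddcddacbcc'

SA = [5, 21, 2, 6, 11, 15, 1, 0, 23, 25, 4, 14, 22, 24, 8, 9, 18, 20, 10, 3, 13, 7, 17, 19, 12, 16]
[i] adj suffixes → lcp
  [1] 5/21 → 1 ('a')
  [2] 21/2 → 1 ('a')
  [3] 2/6 → 3 ('adc')
  [4] 6/11 → 2 ('ad')
  [5] 11/15 → 4 ('addc')
  [6] 15/1 → 0 ('')
  [7] 1/0 → 1 ('b')
  [8] 0/23 → 1 ('b')
  [9] 23/25 → 0 ('')
  [10] 25/4 → 1 ('c')
  [11] 4/14 → 2 ('ca')
  [12] 14/22 → 1 ('c')
  [13] 22/24 → 1 ('c')
  [14] 24/8 → 2 ('cc')
  [15] 8/9 → 1 ('c')
  [16] 9/18 → 2 ('cd')
  [17] 18/20 → 0 ('')
  [18] 20/10 → 2 ('da')
  [19] 10/3 → 1 ('d')
  [20] 3/13 → 3 ('dca')
  [21] 13/7 → 2 ('dc')
  [22] 7/17 → 2 ('dc')
  [23] 17/19 → 1 ('d')
  [24] 19/12 → 2 ('dd')
  [25] 12/16 → 3 ('ddc')

n(n+1)/2 = 26·27/2 = 351
Σ LCP = 0 + 1 + 1 + 3 + 2 + 4 + 0 + 1 + 1 + 0 + 1 + 2 + 1 + 1 + 2 + 1 + 2 + 0 + 2 + 1 + 3 + 2 + 2 + 1 + 2 + 3 = 39
distinct = 351 − 39 = 312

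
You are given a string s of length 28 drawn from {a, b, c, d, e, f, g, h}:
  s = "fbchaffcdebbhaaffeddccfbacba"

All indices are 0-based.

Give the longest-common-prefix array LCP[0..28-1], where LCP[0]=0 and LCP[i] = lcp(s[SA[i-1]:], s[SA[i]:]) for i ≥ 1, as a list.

rank→(start, suffix):
  0 → (27, 'a')
  1 → (13, 'aaffeddccfbacba')
  2 → (24, 'acba')
  3 → (4, 'affcdebbhaaffeddccfbacba')
  4 → (14, 'affeddccfbacba')
  5 → (26, 'ba')
  6 → (23, 'bacba')
  7 → (10, 'bbhaaffeddccfbacba')
  8 → (1, 'bchaffcdebbhaaffeddccfbacba')
  9 → (11, 'bhaaffeddccfbacba')
  10 → (25, 'cba')
  11 → (20, 'ccfbacba')
  12 → (7, 'cdebbhaaffeddccfbacba')
  13 → (21, 'cfbacba')
  14 → (2, 'chaffcdebbhaaffeddccfbacba')
  15 → (19, 'dccfbacba')
  16 → (18, 'ddccfbacba')
  17 → (8, 'debbhaaffeddccfbacba')
  18 → (9, 'ebbhaaffeddccfbacba')
  19 → (17, 'eddccfbacba')
  20 → (22, 'fbacba')
  21 → (0, 'fbchaffcdebbhaaffeddccfbacba')
  22 → (6, 'fcdebbhaaffeddccfbacba')
  23 → (16, 'feddccfbacba')
  24 → (5, 'ffcdebbhaaffeddccfbacba')
  25 → (15, 'ffeddccfbacba')
  26 → (12, 'haaffeddccfbacba')
  27 → (3, 'haffcdebbhaaffeddccfbacba')

SA = [27, 13, 24, 4, 14, 26, 23, 10, 1, 11, 25, 20, 7, 21, 2, 19, 18, 8, 9, 17, 22, 0, 6, 16, 5, 15, 12, 3]
rank  pair      lcp
   1  s[27:],s[13:]  1  'a'
   2  s[13:],s[24:]  1  'a'
   3  s[24:],s[4:]  1  'a'
   4  s[4:],s[14:]  3  'aff'
   5  s[14:],s[26:]  0  ''
   6  s[26:],s[23:]  2  'ba'
   7  s[23:],s[10:]  1  'b'
   8  s[10:],s[1:]  1  'b'
   9  s[1:],s[11:]  1  'b'
  10  s[11:],s[25:]  0  ''
  11  s[25:],s[20:]  1  'c'
  12  s[20:],s[7:]  1  'c'
  13  s[7:],s[21:]  1  'c'
  14  s[21:],s[2:]  1  'c'
  15  s[2:],s[19:]  0  ''
  16  s[19:],s[18:]  1  'd'
  17  s[18:],s[8:]  1  'd'
  18  s[8:],s[9:]  0  ''
  19  s[9:],s[17:]  1  'e'
  20  s[17:],s[22:]  0  ''
  21  s[22:],s[0:]  2  'fb'
  22  s[0:],s[6:]  1  'f'
  23  s[6:],s[16:]  1  'f'
  24  s[16:],s[5:]  1  'f'
  25  s[5:],s[15:]  2  'ff'
  26  s[15:],s[12:]  0  ''
  27  s[12:],s[3:]  2  'ha'

[0, 1, 1, 1, 3, 0, 2, 1, 1, 1, 0, 1, 1, 1, 1, 0, 1, 1, 0, 1, 0, 2, 1, 1, 1, 2, 0, 2]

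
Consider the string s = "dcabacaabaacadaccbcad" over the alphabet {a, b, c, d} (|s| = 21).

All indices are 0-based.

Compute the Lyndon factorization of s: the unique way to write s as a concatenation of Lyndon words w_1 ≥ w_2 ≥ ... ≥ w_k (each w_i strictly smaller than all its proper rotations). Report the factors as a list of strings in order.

["d", "c", "abac", "aabaacadaccbcad"]

emit factor 1: 'd' (i=0, period=1)
emit factor 2: 'c' (i=1, period=1)
emit factor 3: 'abac' (i=2, period=4)
emit factor 4: 'aabaacadaccbcad' (i=6, period=15)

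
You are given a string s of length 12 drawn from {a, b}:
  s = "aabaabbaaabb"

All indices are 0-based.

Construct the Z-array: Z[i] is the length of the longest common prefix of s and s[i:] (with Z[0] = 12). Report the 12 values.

[12, 1, 0, 3, 1, 0, 0, 2, 3, 1, 0, 0]

Z[0]=12
i=1: outside box; Z[1]=1 scan→box=[1,2)
i=2: outside box; Z[2]=0
i=3: outside box; Z[3]=3 scan→box=[3,6)
i=4: min(r-i=2, Z[1]=1)=1; Z[4]=1
i=5: min(r-i=1, Z[2]=0)=0; Z[5]=0
i=6: outside box; Z[6]=0
i=7: outside box; Z[7]=2 scan→box=[7,9)
i=8: min(r-i=1, Z[1]=1)=1; Z[8]=3 scan→box=[8,11)
i=9: min(r-i=2, Z[1]=1)=1; Z[9]=1
i=10: min(r-i=1, Z[2]=0)=0; Z[10]=0
i=11: outside box; Z[11]=0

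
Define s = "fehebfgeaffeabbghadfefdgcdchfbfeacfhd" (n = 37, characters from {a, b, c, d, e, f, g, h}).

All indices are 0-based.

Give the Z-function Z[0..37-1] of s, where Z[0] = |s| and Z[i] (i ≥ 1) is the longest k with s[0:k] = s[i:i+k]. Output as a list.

[37, 0, 0, 0, 0, 1, 0, 0, 0, 1, 2, 0, 0, 0, 0, 0, 0, 0, 0, 2, 0, 1, 0, 0, 0, 0, 0, 0, 1, 0, 2, 0, 0, 0, 1, 0, 0]

Z[0]=37
i=1: outside box; Z[1]=0
i=2: outside box; Z[2]=0
i=3: outside box; Z[3]=0
i=4: outside box; Z[4]=0
i=5: outside box; Z[5]=1 grow→box=[5,6)
i=6: outside box; Z[6]=0
i=7: outside box; Z[7]=0
i=8: outside box; Z[8]=0
i=9: outside box; Z[9]=1 grow→box=[9,10)
i=10: outside box; Z[10]=2 grow→box=[10,12)
i=11: min(r-i=1, Z[1]=0)=0; Z[11]=0
i=12: outside box; Z[12]=0
i=13: outside box; Z[13]=0
i=14: outside box; Z[14]=0
i=15: outside box; Z[15]=0
i=16: outside box; Z[16]=0
i=17: outside box; Z[17]=0
i=18: outside box; Z[18]=0
i=19: outside box; Z[19]=2 grow→box=[19,21)
i=20: min(r-i=1, Z[1]=0)=0; Z[20]=0
i=21: outside box; Z[21]=1 grow→box=[21,22)
i=22: outside box; Z[22]=0
i=23: outside box; Z[23]=0
i=24: outside box; Z[24]=0
i=25: outside box; Z[25]=0
i=26: outside box; Z[26]=0
i=27: outside box; Z[27]=0
i=28: outside box; Z[28]=1 grow→box=[28,29)
i=29: outside box; Z[29]=0
i=30: outside box; Z[30]=2 grow→box=[30,32)
i=31: min(r-i=1, Z[1]=0)=0; Z[31]=0
i=32: outside box; Z[32]=0
i=33: outside box; Z[33]=0
i=34: outside box; Z[34]=1 grow→box=[34,35)
i=35: outside box; Z[35]=0
i=36: outside box; Z[36]=0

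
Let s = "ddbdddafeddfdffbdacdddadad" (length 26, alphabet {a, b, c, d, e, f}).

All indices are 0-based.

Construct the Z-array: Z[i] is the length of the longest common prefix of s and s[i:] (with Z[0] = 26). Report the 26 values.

[26, 1, 0, 2, 2, 1, 0, 0, 0, 2, 1, 0, 1, 0, 0, 0, 1, 0, 0, 2, 2, 1, 0, 1, 0, 1]

Z[0]=26
i=1: fresh scan; Z[1]=1 scan→box=[1,2)
i=2: fresh scan; Z[2]=0
i=3: fresh scan; Z[3]=2 scan→box=[3,5)
i=4: min(r-i=1, Z[1]=1)=1; Z[4]=2 scan→box=[4,6)
i=5: min(r-i=1, Z[1]=1)=1; Z[5]=1
i=6: fresh scan; Z[6]=0
i=7: fresh scan; Z[7]=0
i=8: fresh scan; Z[8]=0
i=9: fresh scan; Z[9]=2 scan→box=[9,11)
i=10: min(r-i=1, Z[1]=1)=1; Z[10]=1
i=11: fresh scan; Z[11]=0
i=12: fresh scan; Z[12]=1 scan→box=[12,13)
i=13: fresh scan; Z[13]=0
i=14: fresh scan; Z[14]=0
i=15: fresh scan; Z[15]=0
i=16: fresh scan; Z[16]=1 scan→box=[16,17)
i=17: fresh scan; Z[17]=0
i=18: fresh scan; Z[18]=0
i=19: fresh scan; Z[19]=2 scan→box=[19,21)
i=20: min(r-i=1, Z[1]=1)=1; Z[20]=2 scan→box=[20,22)
i=21: min(r-i=1, Z[1]=1)=1; Z[21]=1
i=22: fresh scan; Z[22]=0
i=23: fresh scan; Z[23]=1 scan→box=[23,24)
i=24: fresh scan; Z[24]=0
i=25: fresh scan; Z[25]=1 scan→box=[25,26)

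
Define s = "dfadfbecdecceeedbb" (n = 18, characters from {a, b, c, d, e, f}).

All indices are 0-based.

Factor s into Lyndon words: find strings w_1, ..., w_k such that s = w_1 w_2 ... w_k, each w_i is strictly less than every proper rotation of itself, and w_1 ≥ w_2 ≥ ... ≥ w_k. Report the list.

["df", "adfbecdecceeedbb"]

emit factor 1: 'df' (i=0, period=2)
emit factor 2: 'adfbecdecceeedbb' (i=2, period=16)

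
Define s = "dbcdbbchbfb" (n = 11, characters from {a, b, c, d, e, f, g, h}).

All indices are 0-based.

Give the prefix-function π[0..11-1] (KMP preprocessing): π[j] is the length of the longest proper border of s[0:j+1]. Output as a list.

[0, 0, 0, 1, 2, 0, 0, 0, 0, 0, 0]

π[0] = 0
j=1 s[j]='b': π[1]=0 (border '')
j=2 s[j]='c': π[2]=0 (border '')
j=3 s[j]='d': π[3]=1 (border 'd')
j=4 s[j]='b': π[4]=2 (border 'db')
j=5 s[j]='b': k: 2→0; π[5]=0 (border '')
j=6 s[j]='c': π[6]=0 (border '')
j=7 s[j]='h': π[7]=0 (border '')
j=8 s[j]='b': π[8]=0 (border '')
j=9 s[j]='f': π[9]=0 (border '')
j=10 s[j]='b': π[10]=0 (border '')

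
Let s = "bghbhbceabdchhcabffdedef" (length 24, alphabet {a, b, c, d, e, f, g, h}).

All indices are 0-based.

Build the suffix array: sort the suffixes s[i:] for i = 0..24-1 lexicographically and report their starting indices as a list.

sorted suffixes:
  #0 SA[0]=8  'abdchhcabffdedef'
  #1 SA[1]=15  'abffdedef'
  #2 SA[2]=5  'bceabdchhcabffdedef'
  #3 SA[3]=9  'bdchhcabffdedef'
  #4 SA[4]=16  'bffdedef'
  #5 SA[5]=0  'bghbhbceabdchhcabffdedef'
  #6 SA[6]=3  'bhbceabdchhcabffdedef'
  #7 SA[7]=14  'cabffdedef'
  #8 SA[8]=6  'ceabdchhcabffdedef'
  #9 SA[9]=11  'chhcabffdedef'
  #10 SA[10]=10  'dchhcabffdedef'
  #11 SA[11]=19  'dedef'
  #12 SA[12]=21  'def'
  #13 SA[13]=7  'eabdchhcabffdedef'
  #14 SA[14]=20  'edef'
  #15 SA[15]=22  'ef'
  #16 SA[16]=23  'f'
  #17 SA[17]=18  'fdedef'
  #18 SA[18]=17  'ffdedef'
  #19 SA[19]=1  'ghbhbceabdchhcabffdedef'
  #20 SA[20]=4  'hbceabdchhcabffdedef'
  #21 SA[21]=2  'hbhbceabdchhcabffdedef'
  #22 SA[22]=13  'hcabffdedef'
  #23 SA[23]=12  'hhcabffdedef'

[8, 15, 5, 9, 16, 0, 3, 14, 6, 11, 10, 19, 21, 7, 20, 22, 23, 18, 17, 1, 4, 2, 13, 12]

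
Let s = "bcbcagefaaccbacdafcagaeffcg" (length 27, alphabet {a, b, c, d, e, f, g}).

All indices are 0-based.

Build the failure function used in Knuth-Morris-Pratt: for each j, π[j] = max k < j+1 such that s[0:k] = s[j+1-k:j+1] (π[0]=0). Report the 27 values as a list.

[0, 0, 1, 2, 0, 0, 0, 0, 0, 0, 0, 0, 1, 0, 0, 0, 0, 0, 0, 0, 0, 0, 0, 0, 0, 0, 0]

π[0] = 0
j=1 s[j]='c': π[1]=0 (border '')
j=2 s[j]='b': π[2]=1 (border 'b')
j=3 s[j]='c': π[3]=2 (border 'bc')
j=4 s[j]='a': k: 2→0; π[4]=0 (border '')
j=5 s[j]='g': π[5]=0 (border '')
j=6 s[j]='e': π[6]=0 (border '')
j=7 s[j]='f': π[7]=0 (border '')
j=8 s[j]='a': π[8]=0 (border '')
j=9 s[j]='a': π[9]=0 (border '')
j=10 s[j]='c': π[10]=0 (border '')
j=11 s[j]='c': π[11]=0 (border '')
j=12 s[j]='b': π[12]=1 (border 'b')
j=13 s[j]='a': k: 1→0; π[13]=0 (border '')
j=14 s[j]='c': π[14]=0 (border '')
j=15 s[j]='d': π[15]=0 (border '')
j=16 s[j]='a': π[16]=0 (border '')
j=17 s[j]='f': π[17]=0 (border '')
j=18 s[j]='c': π[18]=0 (border '')
j=19 s[j]='a': π[19]=0 (border '')
j=20 s[j]='g': π[20]=0 (border '')
j=21 s[j]='a': π[21]=0 (border '')
j=22 s[j]='e': π[22]=0 (border '')
j=23 s[j]='f': π[23]=0 (border '')
j=24 s[j]='f': π[24]=0 (border '')
j=25 s[j]='c': π[25]=0 (border '')
j=26 s[j]='g': π[26]=0 (border '')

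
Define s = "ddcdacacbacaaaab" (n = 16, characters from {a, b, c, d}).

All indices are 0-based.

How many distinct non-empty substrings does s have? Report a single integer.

rank | idx | suffix
   0 |  11 | aaaab
   1 |  12 | aaab
   2 |  13 | aab
   3 |  14 | ab
   4 |   9 | acaaaab
   5 |   4 | acacbacaaaab
   6 |   6 | acbacaaaab
   7 |  15 | b
   8 |   8 | bacaaaab
   9 |  10 | caaaab
  10 |   5 | cacbacaaaab
  11 |   7 | cbacaaaab
  12 |   2 | cdacacbacaaaab
  13 |   3 | dacacbacaaaab
  14 |   1 | dcdacacbacaaaab
  15 |   0 | ddcdacacbacaaaab

SA = [11, 12, 13, 14, 9, 4, 6, 15, 8, 10, 5, 7, 2, 3, 1, 0]
rank  pair      lcp
   1  s[11:],s[12:]  3  'aaa'
   2  s[12:],s[13:]  2  'aa'
   3  s[13:],s[14:]  1  'a'
   4  s[14:],s[9:]  1  'a'
   5  s[9:],s[4:]  3  'aca'
   6  s[4:],s[6:]  2  'ac'
   7  s[6:],s[15:]  0  ''
   8  s[15:],s[8:]  1  'b'
   9  s[8:],s[10:]  0  ''
  10  s[10:],s[5:]  2  'ca'
  11  s[5:],s[7:]  1  'c'
  12  s[7:],s[2:]  1  'c'
  13  s[2:],s[3:]  0  ''
  14  s[3:],s[1:]  1  'd'
  15  s[1:],s[0:]  1  'd'

n(n+1)/2 = 16·17/2 = 136
Σ LCP = 0 + 3 + 2 + 1 + 1 + 3 + 2 + 0 + 1 + 0 + 2 + 1 + 1 + 0 + 1 + 1 = 19
distinct = 136 − 19 = 117

117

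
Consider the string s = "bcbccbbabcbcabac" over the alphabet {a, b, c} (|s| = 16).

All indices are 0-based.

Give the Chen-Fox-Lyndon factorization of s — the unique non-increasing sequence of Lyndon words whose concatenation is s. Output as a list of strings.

["bcbcc", "b", "b", "abcbc", "abac"]

emit factor 1: 'bcbcc' (i=0, period=5)
emit factor 2: 'b' (i=5, period=1)
emit factor 3: 'b' (i=6, period=1)
emit factor 4: 'abcbc' (i=7, period=5)
emit factor 5: 'abac' (i=12, period=4)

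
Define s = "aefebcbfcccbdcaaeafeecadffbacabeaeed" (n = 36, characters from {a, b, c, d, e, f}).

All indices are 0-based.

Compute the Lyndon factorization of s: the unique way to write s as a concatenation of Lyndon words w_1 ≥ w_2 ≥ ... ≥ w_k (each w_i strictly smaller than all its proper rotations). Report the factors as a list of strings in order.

emit factor 1: 'aefebcbfcccbdc' (i=0, period=14)
emit factor 2: 'aaeafeecadffbacabeaeed' (i=14, period=22)

["aefebcbfcccbdc", "aaeafeecadffbacabeaeed"]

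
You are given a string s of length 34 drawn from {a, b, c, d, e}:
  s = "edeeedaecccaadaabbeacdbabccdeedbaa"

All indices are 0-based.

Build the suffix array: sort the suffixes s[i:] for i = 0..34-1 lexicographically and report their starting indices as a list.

rank | idx | suffix
   0 |  33 | a
   1 |  32 | aa
   2 |  14 | aabbeacdbabccdeedbaa
   3 |  11 | aadaabbeacdbabccdeedbaa
   4 |  15 | abbeacdbabccdeedbaa
   5 |  23 | abccdeedbaa
   6 |  19 | acdbabccdeedbaa
   7 |  12 | adaabbeacdbabccdeedbaa
   8 |   6 | aecccaadaabbeacdbabccdeedbaa
   9 |  31 | baa
  10 |  22 | babccdeedbaa
  11 |  16 | bbeacdbabccdeedbaa
  12 |  24 | bccdeedbaa
  13 |  17 | beacdbabccdeedbaa
  14 |  10 | caadaabbeacdbabccdeedbaa
  15 |   9 | ccaadaabbeacdbabccdeedbaa
  16 |   8 | cccaadaabbeacdbabccdeedbaa
  17 |  25 | ccdeedbaa
  18 |  20 | cdbabccdeedbaa
  19 |  26 | cdeedbaa
  20 |  13 | daabbeacdbabccdeedbaa
  21 |   5 | daecccaadaabbeacdbabccdeedbaa
  22 |  30 | dbaa
  23 |  21 | dbabccdeedbaa
  24 |  27 | deedbaa
  25 |   1 | deeedaecccaadaabbeacdbabccdeedbaa
  26 |  18 | eacdbabccdeedbaa
  27 |   7 | ecccaadaabbeacdbabccdeedbaa
  28 |   4 | edaecccaadaabbeacdbabccdeedbaa
  29 |  29 | edbaa
  30 |   0 | edeeedaecccaadaabbeacdbabccdeedbaa
  31 |   3 | eedaecccaadaabbeacdbabccdeedbaa
  32 |  28 | eedbaa
  33 |   2 | eeedaecccaadaabbeacdbabccdeedbaa

[33, 32, 14, 11, 15, 23, 19, 12, 6, 31, 22, 16, 24, 17, 10, 9, 8, 25, 20, 26, 13, 5, 30, 21, 27, 1, 18, 7, 4, 29, 0, 3, 28, 2]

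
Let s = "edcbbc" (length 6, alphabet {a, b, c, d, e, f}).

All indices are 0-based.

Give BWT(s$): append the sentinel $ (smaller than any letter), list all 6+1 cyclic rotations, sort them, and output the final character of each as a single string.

rank  rotation last
    0  $edcbbc  c
    1  bbc$edc  c
    2  bc$edcb  b
    3  c$edcbb  b
    4  cbbc$ed  d
    5  dcbbc$e  e
    6  edcbbc$  $

ccbbde$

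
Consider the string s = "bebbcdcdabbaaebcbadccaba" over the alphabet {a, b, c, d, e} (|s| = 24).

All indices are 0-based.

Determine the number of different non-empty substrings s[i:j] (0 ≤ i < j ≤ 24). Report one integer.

rank | idx | suffix
   0 |  23 | a
   1 |  11 | aaebcbadccaba
   2 |  21 | aba
   3 |   8 | abbaaebcbadccaba
   4 |  17 | adccaba
   5 |  12 | aebcbadccaba
   6 |  22 | ba
   7 |  10 | baaebcbadccaba
   8 |  16 | badccaba
   9 |   9 | bbaaebcbadccaba
  10 |   2 | bbcdcdabbaaebcbadccaba
  11 |  14 | bcbadccaba
  12 |   3 | bcdcdabbaaebcbadccaba
  13 |   0 | bebbcdcdabbaaebcbadccaba
  14 |  20 | caba
  15 |  15 | cbadccaba
  16 |  19 | ccaba
  17 |   6 | cdabbaaebcbadccaba
  18 |   4 | cdcdabbaaebcbadccaba
  19 |   7 | dabbaaebcbadccaba
  20 |  18 | dccaba
  21 |   5 | dcdabbaaebcbadccaba
  22 |   1 | ebbcdcdabbaaebcbadccaba
  23 |  13 | ebcbadccaba

SA = [23, 11, 21, 8, 17, 12, 22, 10, 16, 9, 2, 14, 3, 0, 20, 15, 19, 6, 4, 7, 18, 5, 1, 13]
[i] adj suffixes → lcp
  [1] 23/11 → 1 ('a')
  [2] 11/21 → 1 ('a')
  [3] 21/8 → 2 ('ab')
  [4] 8/17 → 1 ('a')
  [5] 17/12 → 1 ('a')
  [6] 12/22 → 0 ('')
  [7] 22/10 → 2 ('ba')
  [8] 10/16 → 2 ('ba')
  [9] 16/9 → 1 ('b')
  [10] 9/2 → 2 ('bb')
  [11] 2/14 → 1 ('b')
  [12] 14/3 → 2 ('bc')
  [13] 3/0 → 1 ('b')
  [14] 0/20 → 0 ('')
  [15] 20/15 → 1 ('c')
  [16] 15/19 → 1 ('c')
  [17] 19/6 → 1 ('c')
  [18] 6/4 → 2 ('cd')
  [19] 4/7 → 0 ('')
  [20] 7/18 → 1 ('d')
  [21] 18/5 → 2 ('dc')
  [22] 5/1 → 0 ('')
  [23] 1/13 → 2 ('eb')

n(n+1)/2 = 24·25/2 = 300
Σ LCP = 0 + 1 + 1 + 2 + 1 + 1 + 0 + 2 + 2 + 1 + 2 + 1 + 2 + 1 + 0 + 1 + 1 + 1 + 2 + 0 + 1 + 2 + 0 + 2 = 27
distinct = 300 − 27 = 273

273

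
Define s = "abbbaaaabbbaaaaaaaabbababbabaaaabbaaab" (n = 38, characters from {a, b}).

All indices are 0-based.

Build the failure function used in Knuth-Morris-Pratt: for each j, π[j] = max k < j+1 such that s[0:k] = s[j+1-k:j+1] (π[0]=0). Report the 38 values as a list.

π[0] = 0
j=1 s[j]='b': π[1]=0 (border '')
j=2 s[j]='b': π[2]=0 (border '')
j=3 s[j]='b': π[3]=0 (border '')
j=4 s[j]='a': π[4]=1 (border 'a')
j=5 s[j]='a': k: 1→0; π[5]=1 (border 'a')
j=6 s[j]='a': k: 1→0; π[6]=1 (border 'a')
j=7 s[j]='a': k: 1→0; π[7]=1 (border 'a')
j=8 s[j]='b': π[8]=2 (border 'ab')
j=9 s[j]='b': π[9]=3 (border 'abb')
j=10 s[j]='b': π[10]=4 (border 'abbb')
j=11 s[j]='a': π[11]=5 (border 'abbba')
j=12 s[j]='a': π[12]=6 (border 'abbbaa')
j=13 s[j]='a': π[13]=7 (border 'abbbaaa')
j=14 s[j]='a': π[14]=8 (border 'abbbaaaa')
j=15 s[j]='a': k: 8→1→0; π[15]=1 (border 'a')
j=16 s[j]='a': k: 1→0; π[16]=1 (border 'a')
j=17 s[j]='a': k: 1→0; π[17]=1 (border 'a')
j=18 s[j]='a': k: 1→0; π[18]=1 (border 'a')
j=19 s[j]='b': π[19]=2 (border 'ab')
j=20 s[j]='b': π[20]=3 (border 'abb')
j=21 s[j]='a': k: 3→0; π[21]=1 (border 'a')
j=22 s[j]='b': π[22]=2 (border 'ab')
j=23 s[j]='a': k: 2→0; π[23]=1 (border 'a')
j=24 s[j]='b': π[24]=2 (border 'ab')
j=25 s[j]='b': π[25]=3 (border 'abb')
j=26 s[j]='a': k: 3→0; π[26]=1 (border 'a')
j=27 s[j]='b': π[27]=2 (border 'ab')
j=28 s[j]='a': k: 2→0; π[28]=1 (border 'a')
j=29 s[j]='a': k: 1→0; π[29]=1 (border 'a')
j=30 s[j]='a': k: 1→0; π[30]=1 (border 'a')
j=31 s[j]='a': k: 1→0; π[31]=1 (border 'a')
j=32 s[j]='b': π[32]=2 (border 'ab')
j=33 s[j]='b': π[33]=3 (border 'abb')
j=34 s[j]='a': k: 3→0; π[34]=1 (border 'a')
j=35 s[j]='a': k: 1→0; π[35]=1 (border 'a')
j=36 s[j]='a': k: 1→0; π[36]=1 (border 'a')
j=37 s[j]='b': π[37]=2 (border 'ab')

[0, 0, 0, 0, 1, 1, 1, 1, 2, 3, 4, 5, 6, 7, 8, 1, 1, 1, 1, 2, 3, 1, 2, 1, 2, 3, 1, 2, 1, 1, 1, 1, 2, 3, 1, 1, 1, 2]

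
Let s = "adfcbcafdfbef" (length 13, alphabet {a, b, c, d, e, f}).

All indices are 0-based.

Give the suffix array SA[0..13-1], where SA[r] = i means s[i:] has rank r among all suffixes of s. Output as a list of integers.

[0, 6, 4, 10, 5, 3, 8, 1, 11, 12, 9, 2, 7]

sorted suffixes:
  #0 SA[0]=0  'adfcbcafdfbef'
  #1 SA[1]=6  'afdfbef'
  #2 SA[2]=4  'bcafdfbef'
  #3 SA[3]=10  'bef'
  #4 SA[4]=5  'cafdfbef'
  #5 SA[5]=3  'cbcafdfbef'
  #6 SA[6]=8  'dfbef'
  #7 SA[7]=1  'dfcbcafdfbef'
  #8 SA[8]=11  'ef'
  #9 SA[9]=12  'f'
  #10 SA[10]=9  'fbef'
  #11 SA[11]=2  'fcbcafdfbef'
  #12 SA[12]=7  'fdfbef'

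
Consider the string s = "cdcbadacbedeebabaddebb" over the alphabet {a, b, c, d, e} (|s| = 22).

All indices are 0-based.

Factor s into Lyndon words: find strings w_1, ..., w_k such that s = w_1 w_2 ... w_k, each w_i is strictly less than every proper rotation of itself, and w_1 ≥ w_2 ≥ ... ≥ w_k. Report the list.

["cd", "c", "b", "ad", "acbedeeb", "abaddebb"]

emit factor 1: 'cd' (i=0, period=2)
emit factor 2: 'c' (i=2, period=1)
emit factor 3: 'b' (i=3, period=1)
emit factor 4: 'ad' (i=4, period=2)
emit factor 5: 'acbedeeb' (i=6, period=8)
emit factor 6: 'abaddebb' (i=14, period=8)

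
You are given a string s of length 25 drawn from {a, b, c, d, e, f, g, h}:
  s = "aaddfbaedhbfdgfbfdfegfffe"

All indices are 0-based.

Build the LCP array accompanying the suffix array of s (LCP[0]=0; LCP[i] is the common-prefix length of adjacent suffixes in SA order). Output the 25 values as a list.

sorted suffixes:
  #0 SA[0]=0  'aaddfbaedhbfdgfbfdfegfffe'
  #1 SA[1]=1  'addfbaedhbfdgfbfdfegfffe'
  #2 SA[2]=6  'aedhbfdgfbfdfegfffe'
  #3 SA[3]=5  'baedhbfdgfbfdfegfffe'
  #4 SA[4]=15  'bfdfegfffe'
  #5 SA[5]=10  'bfdgfbfdfegfffe'
  #6 SA[6]=2  'ddfbaedhbfdgfbfdfegfffe'
  #7 SA[7]=3  'dfbaedhbfdgfbfdfegfffe'
  #8 SA[8]=17  'dfegfffe'
  #9 SA[9]=12  'dgfbfdfegfffe'
  #10 SA[10]=8  'dhbfdgfbfdfegfffe'
  #11 SA[11]=24  'e'
  #12 SA[12]=7  'edhbfdgfbfdfegfffe'
  #13 SA[13]=19  'egfffe'
  #14 SA[14]=4  'fbaedhbfdgfbfdfegfffe'
  #15 SA[15]=14  'fbfdfegfffe'
  #16 SA[16]=16  'fdfegfffe'
  #17 SA[17]=11  'fdgfbfdfegfffe'
  #18 SA[18]=23  'fe'
  #19 SA[19]=18  'fegfffe'
  #20 SA[20]=22  'ffe'
  #21 SA[21]=21  'fffe'
  #22 SA[22]=13  'gfbfdfegfffe'
  #23 SA[23]=20  'gfffe'
  #24 SA[24]=9  'hbfdgfbfdfegfffe'

SA = [0, 1, 6, 5, 15, 10, 2, 3, 17, 12, 8, 24, 7, 19, 4, 14, 16, 11, 23, 18, 22, 21, 13, 20, 9]
i: (SA[i-1],SA[i]) lcp shared
  1: (0,1) 1 'a'
  2: (1,6) 1 'a'
  3: (6,5) 0 ''
  4: (5,15) 1 'b'
  5: (15,10) 3 'bfd'
  6: (10,2) 0 ''
  7: (2,3) 1 'd'
  8: (3,17) 2 'df'
  9: (17,12) 1 'd'
  10: (12,8) 1 'd'
  11: (8,24) 0 ''
  12: (24,7) 1 'e'
  13: (7,19) 1 'e'
  14: (19,4) 0 ''
  15: (4,14) 2 'fb'
  16: (14,16) 1 'f'
  17: (16,11) 2 'fd'
  18: (11,23) 1 'f'
  19: (23,18) 2 'fe'
  20: (18,22) 1 'f'
  21: (22,21) 2 'ff'
  22: (21,13) 0 ''
  23: (13,20) 2 'gf'
  24: (20,9) 0 ''

[0, 1, 1, 0, 1, 3, 0, 1, 2, 1, 1, 0, 1, 1, 0, 2, 1, 2, 1, 2, 1, 2, 0, 2, 0]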